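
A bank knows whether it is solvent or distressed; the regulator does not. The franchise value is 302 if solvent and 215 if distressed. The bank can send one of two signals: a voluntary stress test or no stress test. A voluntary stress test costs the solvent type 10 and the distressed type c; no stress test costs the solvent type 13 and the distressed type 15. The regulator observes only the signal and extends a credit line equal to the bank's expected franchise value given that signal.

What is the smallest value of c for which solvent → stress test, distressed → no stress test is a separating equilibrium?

Under separation: stress test → solvent (pays 302); no stress test → distressed (pays 215).
Solvent: 302 − 10 = 292 ≥ 215 − 13 = 202. Holds regardless of c. ✓
Distressed: 215 − 15 ≥ 302 − c, so c ≥ 302 − 200 = 102.

102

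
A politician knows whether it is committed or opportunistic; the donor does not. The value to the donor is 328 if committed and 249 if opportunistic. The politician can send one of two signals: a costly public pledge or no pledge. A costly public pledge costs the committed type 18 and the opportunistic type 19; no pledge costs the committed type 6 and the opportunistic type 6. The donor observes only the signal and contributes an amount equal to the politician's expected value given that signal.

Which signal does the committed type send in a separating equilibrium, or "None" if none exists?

None

Try committed → pledge, opportunistic → no pledge:
  Under separation the donor infers type exactly: pledge → committed (pays 328), no pledge → opportunistic (pays 249).
  Committed: pledge gives 328 − 18 = 310; no pledge gives 249 − 6 = 243. No deviation. ✓
  Opportunistic: no pledge gives 249 − 6 = 243; pledge gives 328 − 19 = 309. Would deviate. ✗
Try committed → no pledge, opportunistic → pledge:
  Under separation the donor infers type exactly: no pledge → committed (pays 328), pledge → opportunistic (pays 249).
  Committed: no pledge gives 328 − 6 = 322; pledge gives 249 − 18 = 231. No deviation. ✓
  Opportunistic: pledge gives 249 − 19 = 230; no pledge gives 328 − 6 = 322. Would deviate. ✗
Neither assignment is incentive-compatible.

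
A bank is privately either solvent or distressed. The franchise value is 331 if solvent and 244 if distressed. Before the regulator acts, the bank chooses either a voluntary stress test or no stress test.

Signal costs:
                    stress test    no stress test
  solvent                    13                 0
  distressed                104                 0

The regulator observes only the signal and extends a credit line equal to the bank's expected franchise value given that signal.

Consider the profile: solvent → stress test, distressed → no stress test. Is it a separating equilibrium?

If types separate, stress test earns payment 331 and no stress test earns 244.
Solvent: stress test gives 331 − 13 = 318; no stress test gives 244 − 0 = 244. No deviation. ✓
Distressed: no stress test gives 244 − 0 = 244; stress test gives 331 − 104 = 227. No deviation. ✓
Neither type gains from mimicking the other.

Yes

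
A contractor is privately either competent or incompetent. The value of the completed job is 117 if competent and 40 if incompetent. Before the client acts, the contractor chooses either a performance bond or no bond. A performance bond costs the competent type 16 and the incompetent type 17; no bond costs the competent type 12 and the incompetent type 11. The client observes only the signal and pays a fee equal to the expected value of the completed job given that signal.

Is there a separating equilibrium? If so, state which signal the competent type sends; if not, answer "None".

Try competent → bond, incompetent → no bond:
  If types separate, bond earns payment 117 and no bond earns 40.
  Competent: bond gives 117 − 16 = 101; no bond gives 40 − 12 = 28. No deviation. ✓
  Incompetent: no bond gives 40 − 11 = 29; bond gives 117 − 17 = 100. Would deviate. ✗
Try competent → no bond, incompetent → bond:
  If types separate, no bond earns payment 117 and bond earns 40.
  Competent: no bond gives 117 − 12 = 105; bond gives 40 − 16 = 24. No deviation. ✓
  Incompetent: bond gives 40 − 17 = 23; no bond gives 117 − 11 = 106. Would deviate. ✗
Neither assignment is incentive-compatible.

None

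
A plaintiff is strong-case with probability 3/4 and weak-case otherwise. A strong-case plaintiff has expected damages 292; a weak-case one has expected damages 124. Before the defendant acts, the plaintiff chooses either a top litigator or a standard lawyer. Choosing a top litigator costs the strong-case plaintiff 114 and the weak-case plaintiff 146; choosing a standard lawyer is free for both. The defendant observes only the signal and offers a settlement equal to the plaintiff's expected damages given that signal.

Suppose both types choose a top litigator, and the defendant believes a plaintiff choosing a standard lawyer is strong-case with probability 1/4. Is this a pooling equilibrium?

At the pooled signal (top litigator) the defendant holds the prior 3/4 and pays 3/4·292 + 1/4·124 = 250. Off-path (standard lawyer) belief 1/4 gives 1/4·292 + 3/4·124 = 166.
Strong-case: top litigator gives 250 − 114 = 136; standard lawyer gives 166 − 0 = 166. Deviates. ✗
Weak-case: top litigator gives 250 − 146 = 104; standard lawyer gives 166 − 0 = 166. Deviates. ✗

No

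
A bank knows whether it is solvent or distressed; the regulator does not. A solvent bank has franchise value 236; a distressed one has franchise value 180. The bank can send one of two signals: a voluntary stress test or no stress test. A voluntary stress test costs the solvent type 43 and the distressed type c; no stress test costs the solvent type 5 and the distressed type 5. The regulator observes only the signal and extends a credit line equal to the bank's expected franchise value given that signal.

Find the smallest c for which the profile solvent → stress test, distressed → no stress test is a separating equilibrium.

Under separation: stress test → solvent (pays 236); no stress test → distressed (pays 180).
Solvent: 236 − 43 = 193 ≥ 180 − 5 = 175. Holds regardless of c. ✓
Distressed: 180 − 5 ≥ 236 − c, so c ≥ 236 − 175 = 61.

61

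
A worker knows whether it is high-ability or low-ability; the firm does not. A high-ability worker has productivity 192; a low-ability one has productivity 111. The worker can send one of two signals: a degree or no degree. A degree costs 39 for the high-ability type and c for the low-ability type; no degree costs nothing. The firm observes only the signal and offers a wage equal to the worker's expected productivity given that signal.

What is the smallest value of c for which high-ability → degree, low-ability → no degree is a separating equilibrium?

81

Under separation: degree → high-ability (pays 192); no degree → low-ability (pays 111).
High-ability: 192 − 39 = 153 ≥ 111 − 0 = 111. Holds regardless of c. ✓
Low-ability: 111 − 0 ≥ 192 − c, so c ≥ 192 − 111 = 81.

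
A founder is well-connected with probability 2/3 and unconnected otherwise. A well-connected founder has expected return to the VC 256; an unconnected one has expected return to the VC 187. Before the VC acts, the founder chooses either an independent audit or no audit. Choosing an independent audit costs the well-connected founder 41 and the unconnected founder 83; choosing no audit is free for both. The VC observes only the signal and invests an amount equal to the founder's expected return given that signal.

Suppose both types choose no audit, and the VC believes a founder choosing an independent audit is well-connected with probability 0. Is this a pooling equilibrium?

Yes

At the pooled signal (no audit) the VC holds the prior 2/3 and pays 2/3·256 + 1/3·187 = 233. Off-path (audit) belief 0 gives 0·256 + 1·187 = 187.
Well-connected: no audit gives 233 − 0 = 233; audit gives 187 − 41 = 146. Stays. ✓
Unconnected: no audit gives 233 − 0 = 233; audit gives 187 − 83 = 104. Stays. ✓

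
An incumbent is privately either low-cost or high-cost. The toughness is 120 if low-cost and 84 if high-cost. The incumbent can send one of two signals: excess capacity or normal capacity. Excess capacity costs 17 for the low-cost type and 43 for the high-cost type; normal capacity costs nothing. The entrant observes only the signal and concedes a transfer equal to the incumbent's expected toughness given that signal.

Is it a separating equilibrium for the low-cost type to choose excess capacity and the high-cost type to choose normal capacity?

Yes

If types separate, excess capacity earns payment 120 and normal capacity earns 84.
Low-cost: excess capacity gives 120 − 17 = 103; normal capacity gives 84 − 0 = 84. No deviation. ✓
High-cost: normal capacity gives 84 − 0 = 84; excess capacity gives 120 − 43 = 77. No deviation. ✓
Neither type gains from mimicking the other.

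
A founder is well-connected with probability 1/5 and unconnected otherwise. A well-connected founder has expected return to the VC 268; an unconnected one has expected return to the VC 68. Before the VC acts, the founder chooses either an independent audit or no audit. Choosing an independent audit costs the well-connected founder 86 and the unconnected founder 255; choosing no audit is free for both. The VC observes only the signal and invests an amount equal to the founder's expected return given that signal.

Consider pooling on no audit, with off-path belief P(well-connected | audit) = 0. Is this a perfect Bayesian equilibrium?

Yes

On the equilibrium path (no audit) the VC holds the prior 1/5 and pays 1/5·268 + 4/5·68 = 108. Off-path (audit) belief 0 gives 0·268 + 1·68 = 68.
Well-connected: no audit gives 108 − 0 = 108; audit gives 68 − 86 = -18. Stays. ✓
Unconnected: no audit gives 108 − 0 = 108; audit gives 68 − 255 = -187. Stays. ✓
Beliefs are Bayes-consistent on-path and both types best-respond.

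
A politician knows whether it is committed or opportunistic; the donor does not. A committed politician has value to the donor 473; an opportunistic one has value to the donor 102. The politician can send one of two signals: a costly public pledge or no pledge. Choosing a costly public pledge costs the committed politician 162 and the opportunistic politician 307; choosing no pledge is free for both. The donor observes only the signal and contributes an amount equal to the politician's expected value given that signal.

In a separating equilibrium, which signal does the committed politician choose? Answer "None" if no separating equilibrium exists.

None

Try committed → pledge, opportunistic → no pledge:
  If types separate, pledge earns payment 473 and no pledge earns 102.
  Committed: pledge gives 473 − 162 = 311; no pledge gives 102 − 0 = 102. No deviation. ✓
  Opportunistic: no pledge gives 102 − 0 = 102; pledge gives 473 − 307 = 166. Would deviate. ✗
Try committed → no pledge, opportunistic → pledge:
  If types separate, no pledge earns payment 473 and pledge earns 102.
  Committed: no pledge gives 473 − 0 = 473; pledge gives 102 − 162 = -60. No deviation. ✓
  Opportunistic: pledge gives 102 − 307 = -205; no pledge gives 473 − 0 = 473. Would deviate. ✗
Neither assignment is incentive-compatible.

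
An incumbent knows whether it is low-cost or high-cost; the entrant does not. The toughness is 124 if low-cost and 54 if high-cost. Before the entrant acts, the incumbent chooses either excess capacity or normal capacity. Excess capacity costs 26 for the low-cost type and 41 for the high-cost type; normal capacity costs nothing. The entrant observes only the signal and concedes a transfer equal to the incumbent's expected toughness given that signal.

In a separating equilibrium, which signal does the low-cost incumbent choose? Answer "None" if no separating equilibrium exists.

None

Try low-cost → excess capacity, high-cost → normal capacity:
  Under separation the entrant infers type exactly: excess capacity → low-cost (pays 124), normal capacity → high-cost (pays 54).
  Low-cost: excess capacity gives 124 − 26 = 98; normal capacity gives 54 − 0 = 54. No deviation. ✓
  High-cost: normal capacity gives 54 − 0 = 54; excess capacity gives 124 − 41 = 83. Would deviate. ✗
Try low-cost → normal capacity, high-cost → excess capacity:
  Under separation the entrant infers type exactly: normal capacity → low-cost (pays 124), excess capacity → high-cost (pays 54).
  Low-cost: normal capacity gives 124 − 0 = 124; excess capacity gives 54 − 26 = 28. No deviation. ✓
  High-cost: excess capacity gives 54 − 41 = 13; normal capacity gives 124 − 0 = 124. Would deviate. ✗
Neither assignment is incentive-compatible.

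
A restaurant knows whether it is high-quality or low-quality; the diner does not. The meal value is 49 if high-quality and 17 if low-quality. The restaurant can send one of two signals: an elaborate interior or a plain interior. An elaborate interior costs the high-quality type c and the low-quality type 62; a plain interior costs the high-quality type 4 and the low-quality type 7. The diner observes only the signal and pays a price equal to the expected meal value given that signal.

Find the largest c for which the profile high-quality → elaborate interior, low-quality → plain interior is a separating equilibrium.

Under separation: elaborate interior → high-quality (pays 49); plain interior → low-quality (pays 17).
Low-quality: 17 − 7 = 10 ≥ 49 − 62 = -13. Holds regardless of c. ✓
High-quality: 49 − c ≥ 17 − 4, so c ≤ 49 − 13 = 36.

36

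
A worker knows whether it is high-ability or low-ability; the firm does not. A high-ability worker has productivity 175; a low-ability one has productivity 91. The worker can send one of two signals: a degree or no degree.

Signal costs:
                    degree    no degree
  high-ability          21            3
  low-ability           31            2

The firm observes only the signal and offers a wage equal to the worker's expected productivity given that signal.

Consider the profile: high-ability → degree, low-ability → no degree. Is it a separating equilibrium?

If types separate, degree earns payment 175 and no degree earns 91.
High-ability: degree gives 175 − 21 = 154; no degree gives 91 − 3 = 88. No deviation. ✓
Low-ability: no degree gives 91 − 2 = 89; degree gives 175 − 31 = 144. Would deviate. ✗

No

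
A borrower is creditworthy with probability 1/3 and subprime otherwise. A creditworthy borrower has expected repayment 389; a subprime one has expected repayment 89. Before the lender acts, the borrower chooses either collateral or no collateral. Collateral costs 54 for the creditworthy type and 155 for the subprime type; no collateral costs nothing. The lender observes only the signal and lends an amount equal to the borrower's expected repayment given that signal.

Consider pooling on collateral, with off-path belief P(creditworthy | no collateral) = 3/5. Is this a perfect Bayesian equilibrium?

At the pooled signal (collateral) the lender holds the prior 1/3 and pays 1/3·389 + 2/3·89 = 189. Off-path (no collateral) belief 3/5 gives 3/5·389 + 2/5·89 = 269.
Creditworthy: collateral gives 189 − 54 = 135; no collateral gives 269 − 0 = 269. Deviates. ✗
Subprime: collateral gives 189 − 155 = 34; no collateral gives 269 − 0 = 269. Deviates. ✗

No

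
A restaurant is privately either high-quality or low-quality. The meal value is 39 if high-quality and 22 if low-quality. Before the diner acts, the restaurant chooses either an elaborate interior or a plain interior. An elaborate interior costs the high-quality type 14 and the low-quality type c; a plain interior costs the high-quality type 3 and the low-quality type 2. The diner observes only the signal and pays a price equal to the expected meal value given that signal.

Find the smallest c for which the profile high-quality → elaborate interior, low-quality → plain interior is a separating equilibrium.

19

Under separation: elaborate interior → high-quality (pays 39); plain interior → low-quality (pays 22).
High-quality: 39 − 14 = 25 ≥ 22 − 3 = 19. Holds regardless of c. ✓
Low-quality: 22 − 2 ≥ 39 − c, so c ≥ 39 − 20 = 19.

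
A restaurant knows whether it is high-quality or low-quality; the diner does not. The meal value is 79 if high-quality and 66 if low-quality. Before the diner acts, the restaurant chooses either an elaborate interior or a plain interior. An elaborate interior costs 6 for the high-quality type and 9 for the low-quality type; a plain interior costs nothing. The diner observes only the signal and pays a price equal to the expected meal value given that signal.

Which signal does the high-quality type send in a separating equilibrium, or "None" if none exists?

Try high-quality → elaborate interior, low-quality → plain interior:
  If types separate, elaborate interior earns payment 79 and plain interior earns 66.
  High-quality: elaborate interior gives 79 − 6 = 73; plain interior gives 66 − 0 = 66. No deviation. ✓
  Low-quality: plain interior gives 66 − 0 = 66; elaborate interior gives 79 − 9 = 70. Would deviate. ✗
Try high-quality → plain interior, low-quality → elaborate interior:
  If types separate, plain interior earns payment 79 and elaborate interior earns 66.
  High-quality: plain interior gives 79 − 0 = 79; elaborate interior gives 66 − 6 = 60. No deviation. ✓
  Low-quality: elaborate interior gives 66 − 9 = 57; plain interior gives 79 − 0 = 79. Would deviate. ✗
Neither assignment is incentive-compatible.

None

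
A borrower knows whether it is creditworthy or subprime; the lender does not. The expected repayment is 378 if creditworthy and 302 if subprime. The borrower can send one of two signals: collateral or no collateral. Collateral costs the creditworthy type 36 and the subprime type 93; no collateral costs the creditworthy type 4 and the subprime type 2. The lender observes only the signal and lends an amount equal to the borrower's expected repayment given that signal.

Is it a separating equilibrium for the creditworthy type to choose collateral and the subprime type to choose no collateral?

Yes

If types separate, collateral earns payment 378 and no collateral earns 302.
Creditworthy: collateral gives 378 − 36 = 342; no collateral gives 302 − 4 = 298. No deviation. ✓
Subprime: no collateral gives 302 − 2 = 300; collateral gives 378 − 93 = 285. No deviation. ✓
Neither type gains from mimicking the other.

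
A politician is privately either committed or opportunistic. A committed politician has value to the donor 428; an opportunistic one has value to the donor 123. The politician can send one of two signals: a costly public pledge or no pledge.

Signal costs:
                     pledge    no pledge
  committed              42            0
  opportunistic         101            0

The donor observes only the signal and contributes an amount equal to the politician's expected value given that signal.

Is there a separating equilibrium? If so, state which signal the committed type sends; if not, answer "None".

None

Try committed → pledge, opportunistic → no pledge:
  Under separation the donor infers type exactly: pledge → committed (pays 428), no pledge → opportunistic (pays 123).
  Committed: pledge gives 428 − 42 = 386; no pledge gives 123 − 0 = 123. No deviation. ✓
  Opportunistic: no pledge gives 123 − 0 = 123; pledge gives 428 − 101 = 327. Would deviate. ✗
Try committed → no pledge, opportunistic → pledge:
  Under separation the donor infers type exactly: no pledge → committed (pays 428), pledge → opportunistic (pays 123).
  Committed: no pledge gives 428 − 0 = 428; pledge gives 123 − 42 = 81. No deviation. ✓
  Opportunistic: pledge gives 123 − 101 = 22; no pledge gives 428 − 0 = 428. Would deviate. ✗
Neither assignment is incentive-compatible.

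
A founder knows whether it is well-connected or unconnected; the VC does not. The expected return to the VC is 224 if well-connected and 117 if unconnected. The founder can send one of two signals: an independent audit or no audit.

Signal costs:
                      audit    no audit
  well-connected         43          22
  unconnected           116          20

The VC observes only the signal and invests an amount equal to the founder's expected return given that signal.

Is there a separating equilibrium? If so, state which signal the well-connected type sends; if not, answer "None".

Try well-connected → audit, unconnected → no audit:
  If types separate, audit earns payment 224 and no audit earns 117.
  Well-connected: audit gives 224 − 43 = 181; no audit gives 117 − 22 = 95. No deviation. ✓
  Unconnected: no audit gives 117 − 20 = 97; audit gives 224 − 116 = 108. Would deviate. ✗
Try well-connected → no audit, unconnected → audit:
  If types separate, no audit earns payment 224 and audit earns 117.
  Well-connected: no audit gives 224 − 22 = 202; audit gives 117 − 43 = 74. No deviation. ✓
  Unconnected: audit gives 117 − 116 = 1; no audit gives 224 − 20 = 204. Would deviate. ✗
Neither assignment is incentive-compatible.

None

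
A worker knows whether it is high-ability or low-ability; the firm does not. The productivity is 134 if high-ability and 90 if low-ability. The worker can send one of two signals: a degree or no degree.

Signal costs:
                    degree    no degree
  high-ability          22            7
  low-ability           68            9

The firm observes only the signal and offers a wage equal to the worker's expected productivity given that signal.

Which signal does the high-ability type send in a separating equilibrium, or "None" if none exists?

degree

Try high-ability → degree, low-ability → no degree:
  If types separate, degree earns payment 134 and no degree earns 90.
  High-ability: degree gives 134 − 22 = 112; no degree gives 90 − 7 = 83. No deviation. ✓
  Low-ability: no degree gives 90 − 9 = 81; degree gives 134 − 68 = 66. No deviation. ✓
Both hold — the high-ability type sends degree.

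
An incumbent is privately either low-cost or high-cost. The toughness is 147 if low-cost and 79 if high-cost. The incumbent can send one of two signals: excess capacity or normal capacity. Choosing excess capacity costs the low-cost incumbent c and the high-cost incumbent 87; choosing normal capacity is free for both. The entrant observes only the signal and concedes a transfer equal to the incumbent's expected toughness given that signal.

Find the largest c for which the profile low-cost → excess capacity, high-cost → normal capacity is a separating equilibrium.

Under separation: excess capacity → low-cost (pays 147); normal capacity → high-cost (pays 79).
High-cost: 79 − 0 = 79 ≥ 147 − 87 = 60. Holds regardless of c. ✓
Low-cost: 147 − c ≥ 79 − 0, so c ≤ 147 − 79 = 68.

68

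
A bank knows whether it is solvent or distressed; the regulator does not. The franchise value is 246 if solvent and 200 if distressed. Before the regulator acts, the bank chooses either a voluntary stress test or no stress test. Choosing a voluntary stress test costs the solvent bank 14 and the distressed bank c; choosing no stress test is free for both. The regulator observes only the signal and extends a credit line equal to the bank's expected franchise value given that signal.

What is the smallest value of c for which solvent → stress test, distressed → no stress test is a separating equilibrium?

46

Under separation: stress test → solvent (pays 246); no stress test → distressed (pays 200).
Solvent: 246 − 14 = 232 ≥ 200 − 0 = 200. Holds regardless of c. ✓
Distressed: 200 − 0 ≥ 246 − c, so c ≥ 246 − 200 = 46.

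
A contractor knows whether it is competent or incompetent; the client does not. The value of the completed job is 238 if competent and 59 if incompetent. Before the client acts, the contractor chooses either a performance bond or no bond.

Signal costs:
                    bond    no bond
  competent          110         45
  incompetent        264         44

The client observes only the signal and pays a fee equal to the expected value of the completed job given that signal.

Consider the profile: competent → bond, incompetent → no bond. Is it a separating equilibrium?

Yes

If types separate, bond earns payment 238 and no bond earns 59.
Competent: bond gives 238 − 110 = 128; no bond gives 59 − 45 = 14. No deviation. ✓
Incompetent: no bond gives 59 − 44 = 15; bond gives 238 − 264 = -26. No deviation. ✓
Neither type gains from mimicking the other.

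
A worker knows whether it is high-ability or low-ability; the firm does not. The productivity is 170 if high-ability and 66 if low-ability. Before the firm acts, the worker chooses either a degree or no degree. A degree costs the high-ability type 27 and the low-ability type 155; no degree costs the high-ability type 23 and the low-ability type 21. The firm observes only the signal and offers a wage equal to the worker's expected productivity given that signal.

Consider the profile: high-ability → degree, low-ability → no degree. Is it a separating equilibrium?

Yes

If types separate, degree earns payment 170 and no degree earns 66.
High-ability: degree gives 170 − 27 = 143; no degree gives 66 − 23 = 43. No deviation. ✓
Low-ability: no degree gives 66 − 21 = 45; degree gives 170 − 155 = 15. No deviation. ✓
Neither type gains from mimicking the other.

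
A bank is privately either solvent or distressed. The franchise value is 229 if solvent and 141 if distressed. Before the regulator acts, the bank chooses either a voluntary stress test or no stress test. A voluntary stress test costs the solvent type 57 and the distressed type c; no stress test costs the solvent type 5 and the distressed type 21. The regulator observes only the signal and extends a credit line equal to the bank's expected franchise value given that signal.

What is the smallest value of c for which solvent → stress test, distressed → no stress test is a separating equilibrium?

109

Under separation: stress test → solvent (pays 229); no stress test → distressed (pays 141).
Solvent: 229 − 57 = 172 ≥ 141 − 5 = 136. Holds regardless of c. ✓
Distressed: 141 − 21 ≥ 229 − c, so c ≥ 229 − 120 = 109.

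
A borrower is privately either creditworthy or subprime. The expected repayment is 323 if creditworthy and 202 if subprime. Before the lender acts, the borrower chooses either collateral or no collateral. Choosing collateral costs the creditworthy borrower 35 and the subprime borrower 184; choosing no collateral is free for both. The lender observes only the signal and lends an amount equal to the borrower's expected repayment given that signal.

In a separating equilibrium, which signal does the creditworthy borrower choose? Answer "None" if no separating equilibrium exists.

Try creditworthy → collateral, subprime → no collateral:
  Under separation the lender infers type exactly: collateral → creditworthy (pays 323), no collateral → subprime (pays 202).
  Creditworthy: collateral gives 323 − 35 = 288; no collateral gives 202 − 0 = 202. No deviation. ✓
  Subprime: no collateral gives 202 − 0 = 202; collateral gives 323 − 184 = 139. No deviation. ✓
Both hold — the creditworthy type sends collateral.

collateral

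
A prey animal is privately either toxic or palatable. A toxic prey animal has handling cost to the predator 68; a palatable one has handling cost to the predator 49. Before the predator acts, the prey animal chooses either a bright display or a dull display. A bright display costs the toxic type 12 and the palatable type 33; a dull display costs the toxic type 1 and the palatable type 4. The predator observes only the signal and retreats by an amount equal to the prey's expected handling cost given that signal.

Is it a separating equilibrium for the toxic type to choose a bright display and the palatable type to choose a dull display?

If types separate, bright display earns payment 68 and dull display earns 49.
Toxic: bright display gives 68 − 12 = 56; dull display gives 49 − 1 = 48. No deviation. ✓
Palatable: dull display gives 49 − 4 = 45; bright display gives 68 − 33 = 35. No deviation. ✓
Both incentive constraints hold.

Yes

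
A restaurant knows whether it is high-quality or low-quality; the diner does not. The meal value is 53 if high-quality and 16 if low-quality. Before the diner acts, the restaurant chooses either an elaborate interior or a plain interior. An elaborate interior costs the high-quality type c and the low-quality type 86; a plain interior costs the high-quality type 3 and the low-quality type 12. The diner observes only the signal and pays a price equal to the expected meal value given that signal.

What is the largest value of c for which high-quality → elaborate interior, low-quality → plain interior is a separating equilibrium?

Under separation: elaborate interior → high-quality (pays 53); plain interior → low-quality (pays 16).
Low-quality: 16 − 12 = 4 ≥ 53 − 86 = -33. Holds regardless of c. ✓
High-quality: 53 − c ≥ 16 − 3, so c ≤ 53 − 13 = 40.

40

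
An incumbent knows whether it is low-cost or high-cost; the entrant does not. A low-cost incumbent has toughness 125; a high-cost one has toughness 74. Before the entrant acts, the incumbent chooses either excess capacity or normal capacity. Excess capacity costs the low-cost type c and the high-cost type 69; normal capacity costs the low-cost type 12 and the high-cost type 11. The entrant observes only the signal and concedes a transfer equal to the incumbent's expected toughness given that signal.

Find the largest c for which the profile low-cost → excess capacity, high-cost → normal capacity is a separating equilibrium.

Under separation: excess capacity → low-cost (pays 125); normal capacity → high-cost (pays 74).
High-cost: 74 − 11 = 63 ≥ 125 − 69 = 56. Holds regardless of c. ✓
Low-cost: 125 − c ≥ 74 − 12, so c ≤ 125 − 62 = 63.

63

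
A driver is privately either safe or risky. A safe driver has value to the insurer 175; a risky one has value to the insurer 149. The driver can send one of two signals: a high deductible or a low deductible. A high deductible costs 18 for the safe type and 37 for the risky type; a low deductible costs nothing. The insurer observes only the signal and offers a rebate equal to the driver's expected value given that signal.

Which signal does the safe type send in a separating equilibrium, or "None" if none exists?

Try safe → high deductible, risky → low deductible:
  If types separate, high deductible earns payment 175 and low deductible earns 149.
  Safe: high deductible gives 175 − 18 = 157; low deductible gives 149 − 0 = 149. No deviation. ✓
  Risky: low deductible gives 149 − 0 = 149; high deductible gives 175 − 37 = 138. No deviation. ✓
Both hold — the safe type sends high deductible.

high deductible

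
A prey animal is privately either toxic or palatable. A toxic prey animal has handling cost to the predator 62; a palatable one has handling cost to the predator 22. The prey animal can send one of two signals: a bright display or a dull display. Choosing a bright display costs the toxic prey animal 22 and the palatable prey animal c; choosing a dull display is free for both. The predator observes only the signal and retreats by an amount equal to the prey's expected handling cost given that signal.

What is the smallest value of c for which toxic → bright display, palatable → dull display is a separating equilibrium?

Under separation: bright display → toxic (pays 62); dull display → palatable (pays 22).
Toxic: 62 − 22 = 40 ≥ 22 − 0 = 22. Holds regardless of c. ✓
Palatable: 22 − 0 ≥ 62 − c, so c ≥ 62 − 22 = 40.

40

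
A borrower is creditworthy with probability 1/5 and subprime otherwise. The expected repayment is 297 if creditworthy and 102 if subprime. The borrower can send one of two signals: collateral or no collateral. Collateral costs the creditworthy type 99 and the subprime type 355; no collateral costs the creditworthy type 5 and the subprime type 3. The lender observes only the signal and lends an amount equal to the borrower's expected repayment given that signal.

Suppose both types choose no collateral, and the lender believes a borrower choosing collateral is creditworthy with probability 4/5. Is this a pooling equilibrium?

No

At the pooled signal (no collateral) the lender holds the prior 1/5 and pays 1/5·297 + 4/5·102 = 141. Off-path (collateral) belief 4/5 gives 4/5·297 + 1/5·102 = 258.
Creditworthy: no collateral gives 141 − 5 = 136; collateral gives 258 − 99 = 159. Deviates. ✗
Subprime: no collateral gives 141 − 3 = 138; collateral gives 258 − 355 = -97. Stays. ✓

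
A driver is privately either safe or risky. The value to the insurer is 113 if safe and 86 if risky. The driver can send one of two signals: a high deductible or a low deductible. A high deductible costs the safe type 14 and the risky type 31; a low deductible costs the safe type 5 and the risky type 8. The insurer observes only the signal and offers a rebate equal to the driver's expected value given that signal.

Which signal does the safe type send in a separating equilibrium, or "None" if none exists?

None

Try safe → high deductible, risky → low deductible:
  If types separate, high deductible earns payment 113 and low deductible earns 86.
  Safe: high deductible gives 113 − 14 = 99; low deductible gives 86 − 5 = 81. No deviation. ✓
  Risky: low deductible gives 86 − 8 = 78; high deductible gives 113 − 31 = 82. Would deviate. ✗
Try safe → low deductible, risky → high deductible:
  If types separate, low deductible earns payment 113 and high deductible earns 86.
  Safe: low deductible gives 113 − 5 = 108; high deductible gives 86 − 14 = 72. No deviation. ✓
  Risky: high deductible gives 86 − 31 = 55; low deductible gives 113 − 8 = 105. Would deviate. ✗
Neither assignment is incentive-compatible.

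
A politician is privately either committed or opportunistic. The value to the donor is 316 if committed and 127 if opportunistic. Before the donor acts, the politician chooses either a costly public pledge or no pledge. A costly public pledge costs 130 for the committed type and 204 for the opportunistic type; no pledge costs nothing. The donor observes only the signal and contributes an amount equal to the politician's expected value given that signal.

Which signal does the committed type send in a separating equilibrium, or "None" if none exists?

pledge

Try committed → pledge, opportunistic → no pledge:
  If types separate, pledge earns payment 316 and no pledge earns 127.
  Committed: pledge gives 316 − 130 = 186; no pledge gives 127 − 0 = 127. No deviation. ✓
  Opportunistic: no pledge gives 127 − 0 = 127; pledge gives 316 − 204 = 112. No deviation. ✓
Both hold — the committed type sends pledge.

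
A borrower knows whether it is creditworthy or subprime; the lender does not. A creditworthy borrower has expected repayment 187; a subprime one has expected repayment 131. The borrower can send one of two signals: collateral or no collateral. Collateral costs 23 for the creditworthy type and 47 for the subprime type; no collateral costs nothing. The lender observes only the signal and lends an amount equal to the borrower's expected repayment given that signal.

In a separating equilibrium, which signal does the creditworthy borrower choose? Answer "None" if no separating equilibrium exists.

Try creditworthy → collateral, subprime → no collateral:
  Under separation the lender infers type exactly: collateral → creditworthy (pays 187), no collateral → subprime (pays 131).
  Creditworthy: collateral gives 187 − 23 = 164; no collateral gives 131 − 0 = 131. No deviation. ✓
  Subprime: no collateral gives 131 − 0 = 131; collateral gives 187 − 47 = 140. Would deviate. ✗
Try creditworthy → no collateral, subprime → collateral:
  Under separation the lender infers type exactly: no collateral → creditworthy (pays 187), collateral → subprime (pays 131).
  Creditworthy: no collateral gives 187 − 0 = 187; collateral gives 131 − 23 = 108. No deviation. ✓
  Subprime: collateral gives 131 − 47 = 84; no collateral gives 187 − 0 = 187. Would deviate. ✗
Neither assignment is incentive-compatible.

None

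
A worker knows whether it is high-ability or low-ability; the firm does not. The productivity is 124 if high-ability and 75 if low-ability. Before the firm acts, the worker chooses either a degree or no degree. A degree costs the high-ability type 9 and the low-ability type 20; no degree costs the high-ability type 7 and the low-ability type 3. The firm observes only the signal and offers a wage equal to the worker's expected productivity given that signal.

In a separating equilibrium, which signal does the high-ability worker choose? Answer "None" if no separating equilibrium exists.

Try high-ability → degree, low-ability → no degree:
  If types separate, degree earns payment 124 and no degree earns 75.
  High-ability: degree gives 124 − 9 = 115; no degree gives 75 − 7 = 68. No deviation. ✓
  Low-ability: no degree gives 75 − 3 = 72; degree gives 124 − 20 = 104. Would deviate. ✗
Try high-ability → no degree, low-ability → degree:
  If types separate, no degree earns payment 124 and degree earns 75.
  High-ability: no degree gives 124 − 7 = 117; degree gives 75 − 9 = 66. No deviation. ✓
  Low-ability: degree gives 75 − 20 = 55; no degree gives 124 − 3 = 121. Would deviate. ✗
Neither assignment is incentive-compatible.

None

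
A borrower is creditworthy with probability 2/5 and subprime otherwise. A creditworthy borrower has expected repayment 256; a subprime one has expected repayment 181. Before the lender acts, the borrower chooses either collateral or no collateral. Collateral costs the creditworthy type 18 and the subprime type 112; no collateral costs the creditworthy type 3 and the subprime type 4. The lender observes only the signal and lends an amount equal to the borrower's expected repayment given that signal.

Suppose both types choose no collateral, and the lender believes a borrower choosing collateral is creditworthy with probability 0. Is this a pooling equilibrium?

At the pooled signal (no collateral) the lender holds the prior 2/5 and pays 2/5·256 + 3/5·181 = 211. Off-path (collateral) belief 0 gives 0·256 + 1·181 = 181.
Creditworthy: no collateral gives 211 − 3 = 208; collateral gives 181 − 18 = 163. Stays. ✓
Subprime: no collateral gives 211 − 4 = 207; collateral gives 181 − 112 = 69. Stays. ✓

Yes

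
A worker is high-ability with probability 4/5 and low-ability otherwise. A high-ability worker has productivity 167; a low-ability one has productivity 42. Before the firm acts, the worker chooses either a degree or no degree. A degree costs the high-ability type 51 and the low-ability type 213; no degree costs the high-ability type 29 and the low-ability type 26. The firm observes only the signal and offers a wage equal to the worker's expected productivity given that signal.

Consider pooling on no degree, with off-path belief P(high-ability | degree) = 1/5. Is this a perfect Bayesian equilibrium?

Yes

At the pooled signal (no degree) the firm holds the prior 4/5 and pays 4/5·167 + 1/5·42 = 142. Off-path (degree) belief 1/5 gives 1/5·167 + 4/5·42 = 67.
High-ability: no degree gives 142 − 29 = 113; degree gives 67 − 51 = 16. Stays. ✓
Low-ability: no degree gives 142 − 26 = 116; degree gives 67 − 213 = -146. Stays. ✓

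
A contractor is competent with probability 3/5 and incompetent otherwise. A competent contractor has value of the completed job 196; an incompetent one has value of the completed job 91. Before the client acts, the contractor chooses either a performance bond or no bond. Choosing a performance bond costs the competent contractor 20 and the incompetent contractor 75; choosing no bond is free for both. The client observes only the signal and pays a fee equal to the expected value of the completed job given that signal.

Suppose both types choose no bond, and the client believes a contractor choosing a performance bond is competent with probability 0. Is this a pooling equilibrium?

Yes

At the pooled signal (no bond) the client holds the prior 3/5 and pays 3/5·196 + 2/5·91 = 154. Off-path (bond) belief 0 gives 0·196 + 1·91 = 91.
Competent: no bond gives 154 − 0 = 154; bond gives 91 − 20 = 71. Stays. ✓
Incompetent: no bond gives 154 − 0 = 154; bond gives 91 − 75 = 16. Stays. ✓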